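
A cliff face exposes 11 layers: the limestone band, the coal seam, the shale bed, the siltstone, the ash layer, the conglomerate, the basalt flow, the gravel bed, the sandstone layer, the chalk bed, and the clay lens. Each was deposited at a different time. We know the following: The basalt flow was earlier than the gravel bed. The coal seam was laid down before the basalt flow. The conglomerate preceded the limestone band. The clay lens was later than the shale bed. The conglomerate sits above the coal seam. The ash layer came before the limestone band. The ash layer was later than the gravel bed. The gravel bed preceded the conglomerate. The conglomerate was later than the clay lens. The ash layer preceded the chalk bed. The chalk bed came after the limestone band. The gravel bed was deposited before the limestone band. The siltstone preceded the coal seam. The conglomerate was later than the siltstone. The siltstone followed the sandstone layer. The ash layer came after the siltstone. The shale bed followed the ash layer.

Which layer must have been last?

Every other layer has a chain of constraints placing it before the chalk bed, so the chalk bed is last.

the chalk bed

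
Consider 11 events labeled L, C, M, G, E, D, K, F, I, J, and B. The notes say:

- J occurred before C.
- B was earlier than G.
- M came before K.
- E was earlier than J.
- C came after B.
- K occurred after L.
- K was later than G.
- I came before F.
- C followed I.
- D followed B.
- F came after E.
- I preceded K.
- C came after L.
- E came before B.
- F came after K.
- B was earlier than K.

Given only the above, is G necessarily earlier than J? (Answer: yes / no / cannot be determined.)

cannot be determined

No chain of stated constraints runs from G to J, and none runs from J to G either.
So the relative order of G and J is not fixed by the given facts.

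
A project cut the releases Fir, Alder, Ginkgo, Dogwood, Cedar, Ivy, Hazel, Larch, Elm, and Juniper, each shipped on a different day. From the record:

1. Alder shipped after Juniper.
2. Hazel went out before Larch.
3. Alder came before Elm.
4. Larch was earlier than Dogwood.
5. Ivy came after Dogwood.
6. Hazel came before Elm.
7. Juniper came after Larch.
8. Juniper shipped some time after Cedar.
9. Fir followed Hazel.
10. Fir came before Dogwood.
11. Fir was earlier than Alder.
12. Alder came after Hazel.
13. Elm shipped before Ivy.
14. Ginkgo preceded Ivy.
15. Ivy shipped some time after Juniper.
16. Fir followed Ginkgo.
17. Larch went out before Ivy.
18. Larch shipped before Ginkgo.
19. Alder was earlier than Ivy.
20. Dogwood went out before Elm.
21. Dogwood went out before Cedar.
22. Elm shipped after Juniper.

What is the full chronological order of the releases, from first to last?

Hazel, Larch, Ginkgo, Fir, Dogwood, Cedar, Juniper, Alder, Elm, Ivy

The constraints fix every adjacent pair, so only one ordering works:
Hazel → Larch → Ginkgo → Fir → Dogwood → Cedar → Juniper → Alder → Elm → Ivy.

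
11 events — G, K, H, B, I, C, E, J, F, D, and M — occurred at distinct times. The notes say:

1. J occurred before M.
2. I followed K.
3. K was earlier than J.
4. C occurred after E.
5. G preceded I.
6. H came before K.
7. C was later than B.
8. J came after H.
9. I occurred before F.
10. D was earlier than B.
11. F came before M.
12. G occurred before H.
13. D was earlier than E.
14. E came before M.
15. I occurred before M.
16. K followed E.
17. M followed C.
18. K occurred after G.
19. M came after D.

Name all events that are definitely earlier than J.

Directly stated before J: H and K.
D reaches J via D → E → K → J.
E reaches J via E → K → J.
G reaches J via G → H → J.

D, E, G, H, K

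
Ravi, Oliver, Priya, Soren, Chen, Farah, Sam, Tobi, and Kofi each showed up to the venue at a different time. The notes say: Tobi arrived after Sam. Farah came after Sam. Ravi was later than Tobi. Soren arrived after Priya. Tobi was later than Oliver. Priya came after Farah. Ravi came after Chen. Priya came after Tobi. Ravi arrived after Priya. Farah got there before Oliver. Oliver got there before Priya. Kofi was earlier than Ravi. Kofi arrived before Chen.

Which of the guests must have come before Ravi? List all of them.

Chen, Farah, Kofi, Oliver, Priya, Sam, Tobi

Directly stated before Ravi: Chen, Kofi, Priya, and Tobi.
Farah reaches Ravi via Farah → Priya → Ravi.
Oliver reaches Ravi via Oliver → Priya → Ravi.
Sam reaches Ravi via Sam → Tobi → Ravi.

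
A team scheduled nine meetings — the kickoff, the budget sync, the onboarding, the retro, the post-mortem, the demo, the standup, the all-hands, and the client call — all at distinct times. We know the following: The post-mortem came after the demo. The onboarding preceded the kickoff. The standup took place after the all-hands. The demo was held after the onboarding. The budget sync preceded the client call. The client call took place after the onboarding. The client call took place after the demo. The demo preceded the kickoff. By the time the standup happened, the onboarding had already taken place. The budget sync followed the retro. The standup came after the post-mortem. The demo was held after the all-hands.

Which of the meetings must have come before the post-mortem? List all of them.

Directly stated before the post-mortem: the demo.
The all-hands reaches the post-mortem via the all-hands → the demo → the post-mortem.
The onboarding reaches the post-mortem via the onboarding → the demo → the post-mortem.

the all-hands, the demo, the onboarding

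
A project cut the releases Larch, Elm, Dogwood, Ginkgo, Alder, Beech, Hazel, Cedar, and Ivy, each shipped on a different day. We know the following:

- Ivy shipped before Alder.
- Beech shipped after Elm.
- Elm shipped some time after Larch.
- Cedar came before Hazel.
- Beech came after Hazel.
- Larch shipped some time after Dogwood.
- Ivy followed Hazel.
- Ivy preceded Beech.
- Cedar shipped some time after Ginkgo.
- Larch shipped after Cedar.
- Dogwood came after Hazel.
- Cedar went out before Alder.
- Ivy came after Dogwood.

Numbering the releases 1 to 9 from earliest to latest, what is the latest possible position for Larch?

Larch must come before Beech and Elm — 2 releases forced after it.
Everything else can be placed before Larch in some valid order, so Larch can sit as late as position 9 − 2 = 7.

7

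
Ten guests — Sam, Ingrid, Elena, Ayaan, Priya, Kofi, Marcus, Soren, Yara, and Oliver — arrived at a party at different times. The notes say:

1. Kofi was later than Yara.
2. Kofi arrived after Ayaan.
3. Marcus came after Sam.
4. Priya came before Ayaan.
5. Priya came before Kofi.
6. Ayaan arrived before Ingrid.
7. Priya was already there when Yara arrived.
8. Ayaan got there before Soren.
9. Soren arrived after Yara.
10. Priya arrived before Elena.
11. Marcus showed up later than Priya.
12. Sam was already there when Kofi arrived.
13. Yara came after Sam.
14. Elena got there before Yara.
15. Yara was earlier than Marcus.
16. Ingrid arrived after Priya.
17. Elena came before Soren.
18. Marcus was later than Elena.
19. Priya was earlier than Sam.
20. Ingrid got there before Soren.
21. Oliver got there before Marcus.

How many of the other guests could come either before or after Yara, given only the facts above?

3

Forced before Yara: Elena, Priya, and Sam; forced after Yara: Kofi, Marcus, and Soren.
That leaves Ayaan, Ingrid, and Oliver with no forced order relative to Yara — 3.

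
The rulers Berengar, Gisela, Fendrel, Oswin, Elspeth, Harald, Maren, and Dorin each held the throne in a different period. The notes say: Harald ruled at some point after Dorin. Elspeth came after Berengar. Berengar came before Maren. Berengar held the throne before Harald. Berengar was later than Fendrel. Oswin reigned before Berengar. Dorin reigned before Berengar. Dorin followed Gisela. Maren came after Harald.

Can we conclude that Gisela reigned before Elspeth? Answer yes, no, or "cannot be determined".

yes

Chain the constraints: Gisela → Dorin → Berengar → Elspeth. Each link is directly stated, so Gisela comes before Elspeth.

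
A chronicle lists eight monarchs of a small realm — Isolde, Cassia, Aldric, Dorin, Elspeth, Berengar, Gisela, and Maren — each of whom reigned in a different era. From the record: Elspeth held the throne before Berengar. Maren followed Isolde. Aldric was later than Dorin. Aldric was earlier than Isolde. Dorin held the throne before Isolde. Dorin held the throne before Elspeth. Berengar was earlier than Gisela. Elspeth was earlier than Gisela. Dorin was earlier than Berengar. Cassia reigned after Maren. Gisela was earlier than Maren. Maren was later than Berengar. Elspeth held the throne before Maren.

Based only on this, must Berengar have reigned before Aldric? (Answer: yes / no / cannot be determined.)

cannot be determined

No chain of stated constraints runs from Berengar to Aldric, and none runs from Aldric to Berengar either.
So the relative order of Berengar and Aldric is not fixed by the given facts.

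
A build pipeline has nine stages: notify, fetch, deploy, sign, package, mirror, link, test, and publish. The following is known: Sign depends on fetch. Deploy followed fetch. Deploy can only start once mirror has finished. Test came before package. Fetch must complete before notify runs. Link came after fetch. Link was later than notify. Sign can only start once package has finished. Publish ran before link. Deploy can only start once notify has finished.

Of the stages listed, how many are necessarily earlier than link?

Directly stated before link: fetch, notify, and publish.
No chain forces mirror (or any of the others) ahead of link.
That's fetch, notify, and publish — 3 in all.

3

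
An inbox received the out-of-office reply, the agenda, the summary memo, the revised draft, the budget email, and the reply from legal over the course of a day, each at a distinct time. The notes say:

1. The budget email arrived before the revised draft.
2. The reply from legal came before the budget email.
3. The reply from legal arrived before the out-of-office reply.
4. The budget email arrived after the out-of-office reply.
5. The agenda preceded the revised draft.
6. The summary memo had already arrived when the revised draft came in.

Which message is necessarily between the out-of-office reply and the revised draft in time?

the budget email

Tracing the constraints gives the out-of-office reply → the budget email → the revised draft, so the budget email sits after the out-of-office reply and before the revised draft.
No other message is forced both after the out-of-office reply and before the revised draft.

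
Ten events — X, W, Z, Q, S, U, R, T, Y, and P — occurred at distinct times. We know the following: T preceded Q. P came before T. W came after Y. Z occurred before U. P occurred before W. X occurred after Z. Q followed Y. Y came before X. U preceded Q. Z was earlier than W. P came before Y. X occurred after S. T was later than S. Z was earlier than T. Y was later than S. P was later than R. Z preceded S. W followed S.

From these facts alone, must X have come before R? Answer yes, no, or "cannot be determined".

Tracing the constraints gives R → P → Y → X, so R must come before X.
That means X cannot be before R.

no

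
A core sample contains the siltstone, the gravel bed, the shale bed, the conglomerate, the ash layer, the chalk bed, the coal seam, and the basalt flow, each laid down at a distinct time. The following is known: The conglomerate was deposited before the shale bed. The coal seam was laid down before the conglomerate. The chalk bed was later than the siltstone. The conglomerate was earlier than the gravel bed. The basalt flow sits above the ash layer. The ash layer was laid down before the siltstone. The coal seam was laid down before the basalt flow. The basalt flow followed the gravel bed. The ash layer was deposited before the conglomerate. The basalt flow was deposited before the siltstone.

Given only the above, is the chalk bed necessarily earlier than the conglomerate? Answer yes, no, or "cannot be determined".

no

Tracing the constraints gives the conglomerate → the gravel bed → the basalt flow → the siltstone → the chalk bed, so the conglomerate must come before the chalk bed.
That means the chalk bed cannot be before the conglomerate.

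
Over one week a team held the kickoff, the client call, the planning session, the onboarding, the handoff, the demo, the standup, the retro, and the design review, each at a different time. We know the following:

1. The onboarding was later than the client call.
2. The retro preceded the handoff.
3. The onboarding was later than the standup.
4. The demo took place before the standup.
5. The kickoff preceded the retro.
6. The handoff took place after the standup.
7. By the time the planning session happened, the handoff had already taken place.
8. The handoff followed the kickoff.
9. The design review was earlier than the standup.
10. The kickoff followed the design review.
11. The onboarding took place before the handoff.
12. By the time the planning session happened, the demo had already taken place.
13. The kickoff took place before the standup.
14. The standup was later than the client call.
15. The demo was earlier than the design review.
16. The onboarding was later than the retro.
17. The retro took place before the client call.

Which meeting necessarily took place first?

the demo

The demo has a chain of constraints placing it before every other meeting, so the demo must be first.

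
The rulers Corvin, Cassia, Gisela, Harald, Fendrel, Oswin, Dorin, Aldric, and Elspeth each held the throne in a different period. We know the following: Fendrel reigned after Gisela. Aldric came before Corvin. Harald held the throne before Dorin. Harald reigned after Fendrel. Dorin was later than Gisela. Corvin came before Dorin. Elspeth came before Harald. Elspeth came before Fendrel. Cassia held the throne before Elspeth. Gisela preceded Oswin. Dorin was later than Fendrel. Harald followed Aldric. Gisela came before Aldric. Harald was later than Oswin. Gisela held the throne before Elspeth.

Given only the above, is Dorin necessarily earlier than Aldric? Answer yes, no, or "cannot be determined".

Tracing the constraints gives Aldric → Corvin → Dorin, so Aldric must come before Dorin.
That means Dorin cannot be before Aldric.

no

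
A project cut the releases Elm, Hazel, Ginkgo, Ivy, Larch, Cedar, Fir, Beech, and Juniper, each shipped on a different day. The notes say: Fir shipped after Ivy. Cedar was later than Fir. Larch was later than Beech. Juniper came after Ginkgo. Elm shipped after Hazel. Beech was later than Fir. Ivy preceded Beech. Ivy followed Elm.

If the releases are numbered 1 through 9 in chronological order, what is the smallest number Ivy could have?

Elm and Hazel must both come before Ivy — 2 forced predecessors.
Nothing else is forced ahead of Ivy, so its earliest slot is position 2 + 1 = 3.

3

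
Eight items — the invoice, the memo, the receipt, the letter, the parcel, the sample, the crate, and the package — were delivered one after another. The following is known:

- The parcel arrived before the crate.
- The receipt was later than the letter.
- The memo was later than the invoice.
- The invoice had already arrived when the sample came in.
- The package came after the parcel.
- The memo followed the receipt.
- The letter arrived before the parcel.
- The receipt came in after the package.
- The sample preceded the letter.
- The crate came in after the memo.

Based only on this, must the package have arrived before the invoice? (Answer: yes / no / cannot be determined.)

Tracing the constraints gives the invoice → the sample → the letter → the parcel → the package, so the invoice must come before the package.
That means the package cannot be before the invoice.

no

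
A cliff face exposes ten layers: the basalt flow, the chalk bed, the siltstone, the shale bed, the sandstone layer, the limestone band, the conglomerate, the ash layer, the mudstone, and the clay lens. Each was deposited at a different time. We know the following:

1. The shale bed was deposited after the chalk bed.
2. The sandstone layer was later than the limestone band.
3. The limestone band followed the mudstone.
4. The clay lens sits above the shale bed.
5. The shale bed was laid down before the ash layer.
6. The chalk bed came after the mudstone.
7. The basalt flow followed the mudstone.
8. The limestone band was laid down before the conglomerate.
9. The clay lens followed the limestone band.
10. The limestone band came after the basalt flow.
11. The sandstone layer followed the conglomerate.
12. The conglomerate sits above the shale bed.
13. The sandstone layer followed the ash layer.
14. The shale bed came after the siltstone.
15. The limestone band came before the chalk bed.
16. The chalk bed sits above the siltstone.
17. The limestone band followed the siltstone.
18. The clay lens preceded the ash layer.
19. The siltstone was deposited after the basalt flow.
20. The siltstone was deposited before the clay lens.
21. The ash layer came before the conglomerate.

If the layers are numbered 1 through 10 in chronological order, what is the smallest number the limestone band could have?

The basalt flow, the mudstone, and the siltstone must all come before the limestone band — 3 forced predecessors.
Nothing else is forced ahead of the limestone band, so its earliest slot is position 3 + 1 = 4.

4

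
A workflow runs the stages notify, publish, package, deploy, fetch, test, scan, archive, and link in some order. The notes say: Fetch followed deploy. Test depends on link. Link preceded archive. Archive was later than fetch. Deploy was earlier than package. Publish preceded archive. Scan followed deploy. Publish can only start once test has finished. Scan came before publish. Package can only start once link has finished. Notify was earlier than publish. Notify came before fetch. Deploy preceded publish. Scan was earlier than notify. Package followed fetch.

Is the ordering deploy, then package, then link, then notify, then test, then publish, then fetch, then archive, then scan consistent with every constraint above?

no

The constraints require fetch before package, but in the proposed sequence package appears ahead of fetch. That one violation is enough.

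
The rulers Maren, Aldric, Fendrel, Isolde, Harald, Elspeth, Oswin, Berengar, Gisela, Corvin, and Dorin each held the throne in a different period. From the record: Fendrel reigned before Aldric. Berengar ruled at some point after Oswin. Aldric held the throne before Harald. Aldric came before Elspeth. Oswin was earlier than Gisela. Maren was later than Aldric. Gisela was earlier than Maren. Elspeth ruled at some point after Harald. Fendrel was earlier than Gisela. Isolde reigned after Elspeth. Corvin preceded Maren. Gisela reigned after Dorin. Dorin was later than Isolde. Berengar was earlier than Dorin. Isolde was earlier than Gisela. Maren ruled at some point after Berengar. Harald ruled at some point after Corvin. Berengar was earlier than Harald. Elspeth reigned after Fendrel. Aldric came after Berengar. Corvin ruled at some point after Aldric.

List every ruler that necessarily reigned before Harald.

Directly stated before Harald: Aldric, Berengar, and Corvin.
Fendrel reaches Harald via Fendrel → Aldric → Harald.
Oswin reaches Harald via Oswin → Berengar → Harald.

Aldric, Berengar, Corvin, Fendrel, Oswin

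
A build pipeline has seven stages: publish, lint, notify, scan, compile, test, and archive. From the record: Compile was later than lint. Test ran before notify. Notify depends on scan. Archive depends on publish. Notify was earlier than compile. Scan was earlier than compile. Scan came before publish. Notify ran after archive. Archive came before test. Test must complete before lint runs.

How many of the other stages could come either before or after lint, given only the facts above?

Forced before lint: archive, publish, scan, and test; forced after lint: compile.
That leaves notify with no forced order relative to lint — 1.

1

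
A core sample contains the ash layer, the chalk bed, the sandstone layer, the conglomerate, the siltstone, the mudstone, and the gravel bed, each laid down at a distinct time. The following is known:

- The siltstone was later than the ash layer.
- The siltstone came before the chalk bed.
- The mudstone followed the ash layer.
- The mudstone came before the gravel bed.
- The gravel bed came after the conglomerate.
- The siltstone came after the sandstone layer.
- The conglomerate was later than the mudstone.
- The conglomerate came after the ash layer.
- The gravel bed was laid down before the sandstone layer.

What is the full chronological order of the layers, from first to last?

The constraints fix every adjacent pair, so only one ordering works:
the ash layer → the mudstone → the conglomerate → the gravel bed → the sandstone layer → the siltstone → the chalk bed.

the ash layer, the mudstone, the conglomerate, the gravel bed, the sandstone layer, the siltstone, the chalk bed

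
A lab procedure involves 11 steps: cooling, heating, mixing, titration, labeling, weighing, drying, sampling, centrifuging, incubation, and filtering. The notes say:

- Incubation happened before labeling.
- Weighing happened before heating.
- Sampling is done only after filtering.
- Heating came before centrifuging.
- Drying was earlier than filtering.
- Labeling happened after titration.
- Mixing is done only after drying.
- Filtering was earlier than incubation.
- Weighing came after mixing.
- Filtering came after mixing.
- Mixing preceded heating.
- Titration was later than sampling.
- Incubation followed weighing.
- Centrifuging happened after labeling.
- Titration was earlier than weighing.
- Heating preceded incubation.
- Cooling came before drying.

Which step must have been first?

Cooling has a chain of constraints placing it before every other step, so cooling must be first.

cooling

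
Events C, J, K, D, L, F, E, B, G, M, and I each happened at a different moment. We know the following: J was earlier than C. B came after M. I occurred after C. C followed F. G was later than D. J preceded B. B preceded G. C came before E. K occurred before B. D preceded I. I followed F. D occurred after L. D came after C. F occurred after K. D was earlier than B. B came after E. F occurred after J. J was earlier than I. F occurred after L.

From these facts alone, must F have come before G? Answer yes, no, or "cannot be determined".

Chain the constraints: F → C → D → G. Each link is directly stated, so F comes before G.

yes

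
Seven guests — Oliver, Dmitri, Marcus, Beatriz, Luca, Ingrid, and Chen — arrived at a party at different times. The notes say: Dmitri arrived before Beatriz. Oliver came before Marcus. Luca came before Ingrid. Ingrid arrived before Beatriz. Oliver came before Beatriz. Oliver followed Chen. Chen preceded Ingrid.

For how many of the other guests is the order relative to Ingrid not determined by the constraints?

Forced before Ingrid: Chen and Luca; forced after Ingrid: Beatriz.
That leaves Dmitri, Marcus, and Oliver with no forced order relative to Ingrid — 3.

3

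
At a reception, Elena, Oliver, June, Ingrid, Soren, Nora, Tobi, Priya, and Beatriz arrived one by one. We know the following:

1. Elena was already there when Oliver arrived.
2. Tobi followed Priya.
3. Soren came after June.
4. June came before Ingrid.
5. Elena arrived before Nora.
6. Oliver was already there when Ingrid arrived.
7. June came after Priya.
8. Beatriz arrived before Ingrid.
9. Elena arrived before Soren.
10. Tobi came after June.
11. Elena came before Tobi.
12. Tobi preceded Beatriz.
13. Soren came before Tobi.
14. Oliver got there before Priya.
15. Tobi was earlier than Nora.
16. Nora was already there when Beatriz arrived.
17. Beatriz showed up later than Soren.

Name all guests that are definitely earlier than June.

Elena, Oliver, Priya

Directly stated before June: Priya.
Elena reaches June via Elena → Oliver → Priya → June.
Oliver reaches June via Oliver → Priya → June.
No chain forces Beatriz (or any of the others) ahead of June.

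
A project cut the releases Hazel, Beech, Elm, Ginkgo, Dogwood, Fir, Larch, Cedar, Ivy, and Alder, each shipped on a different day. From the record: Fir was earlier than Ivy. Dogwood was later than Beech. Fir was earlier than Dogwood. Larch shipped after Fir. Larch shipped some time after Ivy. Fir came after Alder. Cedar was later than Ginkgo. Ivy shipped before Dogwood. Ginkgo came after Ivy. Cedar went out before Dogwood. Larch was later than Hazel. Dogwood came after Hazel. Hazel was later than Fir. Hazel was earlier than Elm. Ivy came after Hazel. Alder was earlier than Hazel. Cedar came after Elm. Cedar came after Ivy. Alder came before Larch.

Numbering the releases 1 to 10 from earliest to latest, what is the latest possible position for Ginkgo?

8

Ginkgo must come before Cedar and Dogwood — 2 releases forced after it.
Everything else can be placed before Ginkgo in some valid order, so Ginkgo can sit as late as position 10 − 2 = 8.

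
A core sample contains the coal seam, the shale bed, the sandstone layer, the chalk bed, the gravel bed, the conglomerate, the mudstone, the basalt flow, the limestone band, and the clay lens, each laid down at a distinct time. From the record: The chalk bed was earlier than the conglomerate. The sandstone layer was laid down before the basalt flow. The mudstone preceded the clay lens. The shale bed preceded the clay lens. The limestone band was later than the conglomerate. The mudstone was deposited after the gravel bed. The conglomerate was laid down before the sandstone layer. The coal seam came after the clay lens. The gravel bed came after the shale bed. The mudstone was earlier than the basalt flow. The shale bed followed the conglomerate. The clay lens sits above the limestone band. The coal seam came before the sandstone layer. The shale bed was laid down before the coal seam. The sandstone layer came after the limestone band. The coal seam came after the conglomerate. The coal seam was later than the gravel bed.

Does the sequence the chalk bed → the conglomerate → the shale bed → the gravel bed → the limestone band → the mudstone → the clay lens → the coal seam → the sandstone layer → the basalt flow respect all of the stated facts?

Check each stated constraint against the proposed order — e.g. the conglomerate is ahead of the coal seam; the conglomerate is ahead of the sandstone layer. Every pair is in the required order; nothing is violated.

yes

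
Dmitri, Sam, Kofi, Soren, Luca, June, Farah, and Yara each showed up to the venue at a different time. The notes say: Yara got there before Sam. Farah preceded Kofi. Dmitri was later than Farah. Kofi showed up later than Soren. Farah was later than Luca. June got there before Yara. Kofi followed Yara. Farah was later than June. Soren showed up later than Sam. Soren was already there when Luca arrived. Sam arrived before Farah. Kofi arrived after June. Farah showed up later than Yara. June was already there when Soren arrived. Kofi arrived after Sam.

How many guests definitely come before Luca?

4

Directly stated before Luca: Soren.
June reaches Luca via June → Soren → Luca.
Sam reaches Luca via Sam → Soren → Luca.
Yara reaches Luca via Yara → Sam → Soren → Luca.
No chain forces Farah (or any of the others) ahead of Luca.
That's June, Sam, Soren, and Yara — 4 in all.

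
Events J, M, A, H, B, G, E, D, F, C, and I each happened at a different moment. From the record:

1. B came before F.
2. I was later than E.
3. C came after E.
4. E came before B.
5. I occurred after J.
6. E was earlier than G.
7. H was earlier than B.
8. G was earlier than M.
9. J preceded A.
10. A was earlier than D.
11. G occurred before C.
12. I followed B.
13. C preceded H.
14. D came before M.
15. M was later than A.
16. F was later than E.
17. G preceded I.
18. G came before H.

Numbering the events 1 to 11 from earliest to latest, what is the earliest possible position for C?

3

E and G must both come before C — 2 forced predecessors.
Nothing else is forced ahead of C, so its earliest slot is position 2 + 1 = 3.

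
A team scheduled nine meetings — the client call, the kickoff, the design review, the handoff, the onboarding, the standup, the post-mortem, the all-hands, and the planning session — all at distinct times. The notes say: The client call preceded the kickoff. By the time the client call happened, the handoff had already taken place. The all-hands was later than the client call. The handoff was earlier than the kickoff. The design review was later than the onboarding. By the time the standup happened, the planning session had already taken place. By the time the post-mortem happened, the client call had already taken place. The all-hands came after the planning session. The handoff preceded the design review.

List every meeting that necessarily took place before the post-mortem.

Directly stated before the post-mortem: the client call.
The handoff reaches the post-mortem via the handoff → the client call → the post-mortem.
No chain forces the design review (or any of the others) ahead of the post-mortem.

the client call, the handoff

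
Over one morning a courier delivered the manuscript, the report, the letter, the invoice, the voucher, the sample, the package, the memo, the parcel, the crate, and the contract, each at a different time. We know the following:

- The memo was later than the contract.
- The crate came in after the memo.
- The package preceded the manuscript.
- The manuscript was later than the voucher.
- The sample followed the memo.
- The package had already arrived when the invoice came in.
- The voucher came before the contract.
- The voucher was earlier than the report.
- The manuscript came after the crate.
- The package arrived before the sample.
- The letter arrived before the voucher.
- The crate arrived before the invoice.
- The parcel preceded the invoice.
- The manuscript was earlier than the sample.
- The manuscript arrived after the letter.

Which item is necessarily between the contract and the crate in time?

Tracing the constraints gives the contract → the memo → the crate, so the memo sits after the contract and before the crate.
No other item is forced both after the contract and before the crate.

the memo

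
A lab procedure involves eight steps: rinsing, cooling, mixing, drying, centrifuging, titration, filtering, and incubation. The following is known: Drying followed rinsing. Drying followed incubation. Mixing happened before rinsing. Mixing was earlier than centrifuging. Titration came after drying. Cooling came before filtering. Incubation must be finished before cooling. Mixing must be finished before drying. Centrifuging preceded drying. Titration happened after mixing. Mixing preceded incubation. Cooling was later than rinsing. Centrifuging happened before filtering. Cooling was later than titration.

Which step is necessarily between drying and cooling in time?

Tracing the constraints gives drying → titration → cooling, so titration sits after drying and before cooling.
No other step is forced both after drying and before cooling.

titration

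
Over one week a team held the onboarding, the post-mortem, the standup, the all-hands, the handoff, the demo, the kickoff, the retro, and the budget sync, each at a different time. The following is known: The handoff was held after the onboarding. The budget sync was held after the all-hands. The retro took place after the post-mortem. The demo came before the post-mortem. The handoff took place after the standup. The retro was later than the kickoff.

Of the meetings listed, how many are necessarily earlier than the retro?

3

Directly stated before the retro: the kickoff and the post-mortem.
The demo reaches the retro via the demo → the post-mortem → the retro.
No chain forces the all-hands (or any of the others) ahead of the retro.
That's the demo, the kickoff, and the post-mortem — 3 in all.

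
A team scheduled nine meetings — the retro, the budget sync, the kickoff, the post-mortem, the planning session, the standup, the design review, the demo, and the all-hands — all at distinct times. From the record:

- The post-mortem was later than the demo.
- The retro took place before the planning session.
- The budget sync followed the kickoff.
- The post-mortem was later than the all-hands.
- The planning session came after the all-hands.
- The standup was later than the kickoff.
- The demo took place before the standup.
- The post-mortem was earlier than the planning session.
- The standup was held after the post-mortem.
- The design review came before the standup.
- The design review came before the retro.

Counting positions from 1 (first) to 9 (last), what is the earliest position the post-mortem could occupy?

The all-hands and the demo must both come before the post-mortem — 2 forced predecessors.
Nothing else is forced ahead of the post-mortem, so its earliest slot is position 2 + 1 = 3.

3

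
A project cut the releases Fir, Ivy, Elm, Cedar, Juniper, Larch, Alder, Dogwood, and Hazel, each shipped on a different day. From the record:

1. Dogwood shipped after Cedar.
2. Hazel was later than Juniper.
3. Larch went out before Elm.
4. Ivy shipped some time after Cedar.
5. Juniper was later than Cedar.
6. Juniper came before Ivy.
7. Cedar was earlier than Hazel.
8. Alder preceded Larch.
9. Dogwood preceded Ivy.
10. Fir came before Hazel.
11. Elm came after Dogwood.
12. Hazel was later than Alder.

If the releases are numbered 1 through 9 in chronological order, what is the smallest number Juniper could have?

2

Cedar must come before Juniper — 1 forced predecessor.
Nothing else is forced ahead of Juniper, so its earliest slot is position 1 + 1 = 2.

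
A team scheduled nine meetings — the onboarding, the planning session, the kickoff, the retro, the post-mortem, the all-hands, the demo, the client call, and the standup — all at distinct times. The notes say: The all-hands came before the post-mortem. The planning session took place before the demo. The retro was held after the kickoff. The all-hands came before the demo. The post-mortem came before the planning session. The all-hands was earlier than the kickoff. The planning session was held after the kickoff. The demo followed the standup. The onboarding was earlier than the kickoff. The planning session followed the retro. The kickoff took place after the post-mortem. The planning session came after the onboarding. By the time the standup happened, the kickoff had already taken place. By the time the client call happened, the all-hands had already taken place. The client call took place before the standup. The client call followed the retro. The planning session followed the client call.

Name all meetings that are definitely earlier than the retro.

the all-hands, the kickoff, the onboarding, the post-mortem

Directly stated before the retro: the kickoff.
The all-hands reaches the retro via the all-hands → the kickoff → the retro.
The onboarding reaches the retro via the onboarding → the kickoff → the retro.
The post-mortem reaches the retro via the post-mortem → the kickoff → the retro.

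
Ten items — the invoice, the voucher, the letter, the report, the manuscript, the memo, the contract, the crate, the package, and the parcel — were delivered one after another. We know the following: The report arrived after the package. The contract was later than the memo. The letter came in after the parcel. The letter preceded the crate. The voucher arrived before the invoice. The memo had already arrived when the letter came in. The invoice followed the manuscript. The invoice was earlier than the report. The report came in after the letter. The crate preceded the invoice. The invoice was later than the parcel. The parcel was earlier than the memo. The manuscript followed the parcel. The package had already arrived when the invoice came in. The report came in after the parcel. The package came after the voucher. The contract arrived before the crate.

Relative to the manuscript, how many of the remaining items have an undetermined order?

Forced before the manuscript: the parcel; forced after the manuscript: the invoice and the report.
That leaves the contract, the crate, the letter, the memo, the package, and the voucher with no forced order relative to the manuscript — 6.

6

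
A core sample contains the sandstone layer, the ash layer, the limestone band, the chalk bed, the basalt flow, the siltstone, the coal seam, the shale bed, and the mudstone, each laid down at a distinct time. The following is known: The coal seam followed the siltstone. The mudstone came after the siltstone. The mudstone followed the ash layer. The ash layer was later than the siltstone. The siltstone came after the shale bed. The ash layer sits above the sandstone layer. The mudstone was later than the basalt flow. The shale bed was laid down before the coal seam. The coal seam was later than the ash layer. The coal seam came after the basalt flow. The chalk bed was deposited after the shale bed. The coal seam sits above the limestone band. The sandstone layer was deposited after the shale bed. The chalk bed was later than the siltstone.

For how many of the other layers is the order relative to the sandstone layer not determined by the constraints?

4

Forced before the sandstone layer: the shale bed; forced after the sandstone layer: the ash layer, the coal seam, and the mudstone.
That leaves the basalt flow, the chalk bed, the limestone band, and the siltstone with no forced order relative to the sandstone layer — 4.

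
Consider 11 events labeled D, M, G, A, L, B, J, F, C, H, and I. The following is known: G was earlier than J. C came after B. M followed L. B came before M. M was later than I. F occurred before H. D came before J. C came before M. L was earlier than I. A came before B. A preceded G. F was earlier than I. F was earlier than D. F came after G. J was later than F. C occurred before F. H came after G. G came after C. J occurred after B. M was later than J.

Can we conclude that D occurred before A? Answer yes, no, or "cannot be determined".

Tracing the constraints gives A → G → F → D, so A must come before D.
That means D cannot be before A.

no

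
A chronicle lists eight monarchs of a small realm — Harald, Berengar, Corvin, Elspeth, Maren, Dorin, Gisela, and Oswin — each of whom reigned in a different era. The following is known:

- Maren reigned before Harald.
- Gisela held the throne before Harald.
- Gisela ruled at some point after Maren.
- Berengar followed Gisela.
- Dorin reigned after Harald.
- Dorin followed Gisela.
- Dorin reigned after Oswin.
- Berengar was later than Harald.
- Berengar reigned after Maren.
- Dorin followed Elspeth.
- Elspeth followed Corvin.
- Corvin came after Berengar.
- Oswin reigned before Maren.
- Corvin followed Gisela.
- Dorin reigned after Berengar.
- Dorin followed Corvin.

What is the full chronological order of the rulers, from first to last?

Oswin, Maren, Gisela, Harald, Berengar, Corvin, Elspeth, Dorin

The constraints fix every adjacent pair, so only one ordering works:
Oswin → Maren → Gisela → Harald → Berengar → Corvin → Elspeth → Dorin.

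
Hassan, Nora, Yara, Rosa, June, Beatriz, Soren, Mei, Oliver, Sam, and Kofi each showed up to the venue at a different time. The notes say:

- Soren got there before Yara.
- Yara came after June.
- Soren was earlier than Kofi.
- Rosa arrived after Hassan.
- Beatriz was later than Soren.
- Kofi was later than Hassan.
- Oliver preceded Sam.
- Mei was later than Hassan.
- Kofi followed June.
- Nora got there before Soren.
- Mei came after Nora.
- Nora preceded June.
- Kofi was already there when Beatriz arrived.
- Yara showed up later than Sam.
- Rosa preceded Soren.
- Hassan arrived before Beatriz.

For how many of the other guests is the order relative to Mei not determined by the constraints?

Forced before Mei: Hassan and Nora.
That leaves Beatriz, June, Kofi, Oliver, Rosa, Sam, Soren, and Yara with no forced order relative to Mei — 8.

8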